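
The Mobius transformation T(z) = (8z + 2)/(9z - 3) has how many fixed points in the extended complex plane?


Step 1: Fixed points satisfy T(z) = z
Step 2: 9z^2 - 11z - 2 = 0
Step 3: Discriminant = (-11)^2 - 4*9*(-2) = 193
Step 4: Number of fixed points = 2

2


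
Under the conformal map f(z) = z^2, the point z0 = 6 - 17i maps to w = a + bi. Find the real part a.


Step 1: z0 = 6 - 17i
Step 2: z0^2 = 6^2 - (-17)^2 - 204i
Step 3: real part = 36 - 289 = -253

-253


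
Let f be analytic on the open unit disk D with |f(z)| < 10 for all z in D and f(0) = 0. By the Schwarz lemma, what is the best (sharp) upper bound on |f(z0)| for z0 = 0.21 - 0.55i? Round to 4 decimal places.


Step 1: g = f/10 maps D -> D with g(0) = 0, so by the Schwarz lemma |g(z)| <= |z|, i.e. |f(z)| <= 10|z|; this is sharp (f(z) = 10z).
Step 2: |z0|^2 = 0.21^2 + (-0.55)^2 = 0.3466
Step 3: |z0| = sqrt(0.3466) = 0.588727
Step 4: Best bound = 10 * |z0| = 10 * 0.588727 = 5.8873

5.8873


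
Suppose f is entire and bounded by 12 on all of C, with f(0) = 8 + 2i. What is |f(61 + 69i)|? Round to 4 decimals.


Step 1: By Liouville's theorem, a bounded entire function is constant.
Step 2: f(z) = f(0) = 8 + 2i for all z.
Step 3: |f(w)| = |8 + 2i| = sqrt(64 + 4)
Step 4: = 8.2462

8.2462


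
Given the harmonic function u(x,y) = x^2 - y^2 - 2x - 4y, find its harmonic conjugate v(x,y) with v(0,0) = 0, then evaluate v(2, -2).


Step 1: v_x = -u_y = 2y + 4
Step 2: v_y = u_x = 2x - 2
Step 3: v = 2xy + 4x - 2y + C
Step 4: v(0,0) = 0 => C = 0
Step 5: v(2, -2) = 4

4


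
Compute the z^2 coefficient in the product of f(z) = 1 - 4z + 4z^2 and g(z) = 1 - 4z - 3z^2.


Step 1: z^2 term in f*g comes from: (1)*(-3z^2) + (-4z)*(-4z) + (4z^2)*(1)
Step 2: = -3 + 16 + 4
Step 3: = 17

17


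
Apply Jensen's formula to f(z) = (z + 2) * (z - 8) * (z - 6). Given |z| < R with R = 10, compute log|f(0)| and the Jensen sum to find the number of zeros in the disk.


Jensen's formula: (1/2pi)*integral log|f(Re^it)|dt = log|f(0)| + sum_{|a_k|<R} log(R/|a_k|)
Step 1: f(0) = 2 * (-8) * (-6) = 96
Step 2: log|f(0)| = log|-2| + log|8| + log|6| = 4.5643
Step 3: Zeros inside |z| < 10: -2, 8, 6
Step 4: Jensen sum = log(10/2) + log(10/8) + log(10/6) = 2.3434
Step 5: n(R) = number of terms in the Jensen sum = count of zeros inside |z| < 10 = 3

3


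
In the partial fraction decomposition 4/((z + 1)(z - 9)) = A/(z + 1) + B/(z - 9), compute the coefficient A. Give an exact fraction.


Step 1: Multiply both sides by (z + 1) and set z = -1
Step 2: A = 4 / (-1 - 9)
Step 3: A = 4 / (-10)
Step 4: A = -2/5

-2/5


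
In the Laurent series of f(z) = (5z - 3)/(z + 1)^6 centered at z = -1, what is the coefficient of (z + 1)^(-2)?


Step 1: Write the numerator in powers of (z + 1): 5z - 3 = 5(z + 1) + (5*(-1) - 3) = 5(z + 1) - 8
Step 2: Divide by (z + 1)^6: f(z) = -8(z + 1)^(-6) + 5(z + 1)^(-5)
Step 3: This finite sum is the Laurent series of f about z = -1.
Step 4: Only the powers -6 and -5 appear, so the coefficient of (z + 1)^(-2) = 0

0


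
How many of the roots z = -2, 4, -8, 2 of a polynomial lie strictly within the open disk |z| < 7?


Step 1: Check each root:
  z = -2: |-2| = 2 < 7
  z = 4: |4| = 4 < 7
  z = -8: |-8| = 8 >= 7
  z = 2: |2| = 2 < 7
Step 2: Count = 3

3


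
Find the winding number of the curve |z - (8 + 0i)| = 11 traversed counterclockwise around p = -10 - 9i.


Step 1: Center c = (8, 0), radius = 11
Step 2: |p - c|^2 = (-18)^2 + (-9)^2 = 405
Step 3: r^2 = 121
Step 4: |p-c| > r so winding number = 0

0


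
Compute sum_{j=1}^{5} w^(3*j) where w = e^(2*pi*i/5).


Step 1: The sum sum_{j=1}^{n} w^(k*j) equals n if n | k, else 0.
Step 2: Here n = 5, k = 3
Step 3: Does n divide k? 5 | 3 -> False
Step 4: Sum = 0

0


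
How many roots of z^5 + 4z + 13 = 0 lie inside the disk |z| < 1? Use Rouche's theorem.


Step 1: On |z| = 1 the three terms have sizes |z^5| = 1^5 = 1, |4z| = 4*1 = 4, |13| = 13
Step 2: The dominant term is g(z) = 13; let h(z) = z^5 + 4z so f = g + h
Step 3: On |z| = 1: |g| = 13 and |h| <= 1 + 4 = 5
Step 4: Since 13 > 5, |h| < |g| on |z| = 1, so by Rouche f has the same number of zeros as g inside |z| < 1
Step 5: g(z) = 13 is a nonzero constant with no zeros inside |z| < 1. Answer = 0

0


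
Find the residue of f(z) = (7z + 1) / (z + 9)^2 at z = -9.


Step 1: Pole of order 2 at z = -9
Step 2: Res = lim d/dz [(z + 9)^2 * f(z)] as z -> -9
Step 3: (z + 9)^2 * f(z) = 7z + 1
Step 4: d/dz[7z + 1] = 7

7


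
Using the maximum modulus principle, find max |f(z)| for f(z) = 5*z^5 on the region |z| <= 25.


Step 1: On |z| = 25, |f(z)| = 5 * |z|^5 = 5 * 25^5
Step 2: By maximum modulus principle, maximum is on boundary.
Step 3: Maximum = 5 * 9765625 = 48828125

48828125


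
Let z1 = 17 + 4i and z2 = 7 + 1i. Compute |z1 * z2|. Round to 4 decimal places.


Step 1: |z1| = sqrt(17^2 + 4^2) = sqrt(305)
Step 2: |z2| = sqrt(7^2 + 1^2) = sqrt(50)
Step 3: |z1*z2| = |z1|*|z2| = sqrt(305) * sqrt(50) = sqrt(305 * 50) = sqrt(15250)
Step 4: = 123.4909

123.4909


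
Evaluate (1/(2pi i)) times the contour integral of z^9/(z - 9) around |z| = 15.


Step 1: f(z) = z^9, a = 9 is inside |z| = 15
Step 2: By Cauchy integral formula: (1/(2pi*i)) * integral = f(a)
Step 3: f(9) = 9^9 = 387420489

387420489


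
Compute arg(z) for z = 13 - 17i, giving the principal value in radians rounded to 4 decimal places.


Step 1: z = 13 - 17i
Step 2: arg(z) = atan2(-17, 13)
Step 3: arg(z) = -0.9179

-0.9179


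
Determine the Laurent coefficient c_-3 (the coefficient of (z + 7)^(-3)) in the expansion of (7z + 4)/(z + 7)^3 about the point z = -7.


Step 1: Write the numerator in powers of (z + 7): 7z + 4 = 7(z + 7) + (7*(-7) + 4) = 7(z + 7) - 45
Step 2: Divide by (z + 7)^3: f(z) = -45(z + 7)^(-3) + 7(z + 7)^(-2)
Step 3: This finite sum is the Laurent series of f about z = -7.
Step 4: Coefficient of (z + 7)^(-3) = 7*(-7) + 4 = -45

-45


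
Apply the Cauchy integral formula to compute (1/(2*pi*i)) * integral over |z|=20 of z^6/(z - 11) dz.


Step 1: f(z) = z^6, a = 11 is inside |z| = 20
Step 2: By Cauchy integral formula: (1/(2pi*i)) * integral = f(a)
Step 3: f(11) = 11^6 = 1771561

1771561


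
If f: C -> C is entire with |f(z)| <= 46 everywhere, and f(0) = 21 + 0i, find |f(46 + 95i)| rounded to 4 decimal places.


Step 1: By Liouville's theorem, a bounded entire function is constant.
Step 2: f(z) = f(0) = 21 + 0i for all z.
Step 3: |f(w)| = |21 + 0i| = sqrt(441 + 0)
Step 4: = 21.0

21.0


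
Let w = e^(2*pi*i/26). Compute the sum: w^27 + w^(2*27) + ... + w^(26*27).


Step 1: The sum sum_{j=1}^{n} w^(k*j) equals n if n | k, else 0.
Step 2: Here n = 26, k = 27
Step 3: Does n divide k? 26 | 27 -> False
Step 4: Sum = 0

0


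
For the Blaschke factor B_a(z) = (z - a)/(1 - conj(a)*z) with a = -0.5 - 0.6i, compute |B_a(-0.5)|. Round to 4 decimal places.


Step 1: Numerator z0 - a = -0.5 - (-0.5 - 0.6i) = 0 + 0.6i
Step 2: Denominator 1 - conj(a)*z0 = 1 - (-0.5 + 0.6i)*(-0.5) = 0.75 + 0.3i
Step 3: |z0 - a|^2 = 0^2 + 0.6^2 = 0.36; |1 - conj(a)*z0|^2 = 0.75^2 + 0.3^2 = 0.6525
Step 4: |B_a(-0.5)| = sqrt(0.36 / 0.6525) = sqrt(0.551724)
Step 5: = 0.7428

0.7428


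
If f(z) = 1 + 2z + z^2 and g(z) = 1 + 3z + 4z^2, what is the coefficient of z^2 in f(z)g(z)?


Step 1: z^2 term in f*g comes from: (1)*(4z^2) + (2z)*(3z) + (z^2)*(1)
Step 2: = 4 + 6 + 1
Step 3: = 11

11


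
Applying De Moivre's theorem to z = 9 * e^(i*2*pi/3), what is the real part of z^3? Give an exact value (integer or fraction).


Step 1: By De Moivre's theorem, z^3 = 9^3 * e^(i*3*2*pi/3) = 729 * (cos(2*pi) + i*sin(2*pi))
Step 2: |z|^3 = 9^3 = 729
Step 3: Reduce the angle mod 2*pi: 2*pi - 2*pi = 0
Step 4: cos(0) = 1
Step 5: Re(z^3) = 729 * 1 = 729

729


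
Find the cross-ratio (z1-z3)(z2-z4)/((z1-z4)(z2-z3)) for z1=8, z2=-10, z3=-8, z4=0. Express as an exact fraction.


Step 1: (z1-z3)(z2-z4) = 16 * (-10) = -160
Step 2: (z1-z4)(z2-z3) = 8 * (-2) = -16
Step 3: Cross-ratio = 160/16 = 10

10


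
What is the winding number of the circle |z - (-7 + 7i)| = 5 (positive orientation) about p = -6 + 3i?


Step 1: Center c = (-7, 7), radius = 5
Step 2: |p - c|^2 = 1^2 + (-4)^2 = 17
Step 3: r^2 = 25
Step 4: |p-c| < r so winding number = 1

1


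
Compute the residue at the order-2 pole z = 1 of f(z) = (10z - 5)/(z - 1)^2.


Step 1: Pole of order 2 at z = 1
Step 2: Res = lim d/dz [(z - 1)^2 * f(z)] as z -> 1
Step 3: (z - 1)^2 * f(z) = 10z - 5
Step 4: d/dz[10z - 5] = 10

10


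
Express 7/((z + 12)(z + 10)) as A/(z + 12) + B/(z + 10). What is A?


Step 1: Multiply both sides by (z + 12) and set z = -12
Step 2: A = 7 / (-12 + 10)
Step 3: A = 7 / (-2)
Step 4: A = -7/2

-7/2


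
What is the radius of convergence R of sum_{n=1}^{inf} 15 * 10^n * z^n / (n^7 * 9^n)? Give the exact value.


Step 1: General term a_n = 15 * 10^n / (n^7 * 9^n)
Step 2: By the root test, |a_n|^(1/n) = 15^(1/n) * 10 / (n^(7/n) * 9) -> 10/9 as n -> infinity (since 15^(1/n) -> 1 and n^(7/n) -> 1)
Step 3: R = 1/lim|a_n|^(1/n) = 9/10

9/10


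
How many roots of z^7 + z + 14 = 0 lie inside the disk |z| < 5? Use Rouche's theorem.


Step 1: On |z| = 5 the three terms have sizes |z^7| = 5^7 = 78125, |z| = 5, |14| = 14
Step 2: The dominant term is g(z) = z^7; let h(z) = z + 14 so f = g + h
Step 3: On |z| = 5: |g| = 78125 and |h| <= 5 + 14 = 19
Step 4: Since 78125 > 19, |h| < |g| on |z| = 5, so by Rouche f has the same number of zeros as g inside |z| < 5
Step 5: g(z) = z^7 has 7 zeros (all at the origin) inside |z| < 5. Answer = 7

7


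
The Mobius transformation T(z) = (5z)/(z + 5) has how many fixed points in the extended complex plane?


Step 1: Fixed points satisfy T(z) = z
Step 2: z^2 = 0
Step 3: Discriminant = 0^2 - 4*1*0 = 0
Step 4: Number of fixed points = 1

1


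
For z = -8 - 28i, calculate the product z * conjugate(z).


Step 1: conj(z) = -8 + 28i
Step 2: z * conj(z) = (-8)^2 + (-28)^2
Step 3: = 64 + 784 = 848

848


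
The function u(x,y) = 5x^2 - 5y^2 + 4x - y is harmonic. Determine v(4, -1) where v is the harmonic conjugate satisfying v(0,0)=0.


Step 1: v_x = -u_y = 10y + 1
Step 2: v_y = u_x = 10x + 4
Step 3: v = 10xy + x + 4y + C
Step 4: v(0,0) = 0 => C = 0
Step 5: v(4, -1) = -40

-40


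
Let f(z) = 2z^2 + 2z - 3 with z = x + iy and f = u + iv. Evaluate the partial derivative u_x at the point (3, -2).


Step 1: f(z) = 2(x+iy)^2 + 2(x+iy) - 3
Step 2: u = 2(x^2 - y^2) + 2x - 3
Step 3: u_x = 4x + 2
Step 4: At (3, -2): u_x = 12 + 2 = 14

14


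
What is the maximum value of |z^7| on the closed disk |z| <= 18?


Step 1: On |z| = 18, |f(z)| = |z|^7 = 18^7
Step 2: By maximum modulus principle, maximum is on boundary.
Step 3: Maximum = 612220032 = 612220032

612220032


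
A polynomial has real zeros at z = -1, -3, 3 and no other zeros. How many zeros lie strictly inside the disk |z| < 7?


Step 1: Check each root:
  z = -1: |-1| = 1 < 7
  z = -3: |-3| = 3 < 7
  z = 3: |3| = 3 < 7
Step 2: Count = 3

3


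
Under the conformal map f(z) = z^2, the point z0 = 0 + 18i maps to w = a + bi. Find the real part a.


Step 1: z0 = 0 + 18i
Step 2: z0^2 = 0^2 - 18^2 + 0i
Step 3: real part = 0 - 324 = -324

-324


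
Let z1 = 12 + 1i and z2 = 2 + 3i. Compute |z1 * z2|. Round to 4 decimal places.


Step 1: |z1| = sqrt(12^2 + 1^2) = sqrt(145)
Step 2: |z2| = sqrt(2^2 + 3^2) = sqrt(13)
Step 3: |z1*z2| = |z1|*|z2| = sqrt(145) * sqrt(13) = sqrt(145 * 13) = sqrt(1885)
Step 4: = 43.4166

43.4166


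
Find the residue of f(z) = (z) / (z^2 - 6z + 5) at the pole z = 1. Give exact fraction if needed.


Step 1: Q(z) = z^2 - 6z + 5 = (z - 1)(z - 5)
Step 2: Q'(z) = 2z - 6
Step 3: Q'(1) = -4, P(1) = 1
Step 4: Res = P(1)/Q'(1) = 1/(-4) = -1/4

-1/4


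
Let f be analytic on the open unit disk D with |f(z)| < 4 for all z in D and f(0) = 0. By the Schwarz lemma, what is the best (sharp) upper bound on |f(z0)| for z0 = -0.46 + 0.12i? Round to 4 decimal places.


Step 1: g = f/4 maps D -> D with g(0) = 0, so by the Schwarz lemma |g(z)| <= |z|, i.e. |f(z)| <= 4|z|; this is sharp (f(z) = 4z).
Step 2: |z0|^2 = (-0.46)^2 + 0.12^2 = 0.226
Step 3: |z0| = sqrt(0.226) = 0.475395
Step 4: Best bound = 4 * |z0| = 4 * 0.475395 = 1.9016

1.9016


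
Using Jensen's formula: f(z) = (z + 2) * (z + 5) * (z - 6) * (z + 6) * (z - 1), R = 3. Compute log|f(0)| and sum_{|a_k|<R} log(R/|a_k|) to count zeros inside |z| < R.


Jensen's formula: (1/2pi)*integral log|f(Re^it)|dt = log|f(0)| + sum_{|a_k|<R} log(R/|a_k|)
Step 1: f(0) = 2 * 5 * (-6) * 6 * (-1) = 360
Step 2: log|f(0)| = log|-2| + log|-5| + log|6| + log|-6| + log|1| = 5.8861
Step 3: Zeros inside |z| < 3: -2, 1
Step 4: Jensen sum = log(3/2) + log(3/1) = 1.5041
Step 5: n(R) = number of terms in the Jensen sum = count of zeros inside |z| < 3 = 2

2


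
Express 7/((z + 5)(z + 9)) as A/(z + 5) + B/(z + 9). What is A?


Step 1: Multiply both sides by (z + 5) and set z = -5
Step 2: A = 7 / (-5 + 9)
Step 3: A = 7 / 4
Step 4: A = 7/4

7/4


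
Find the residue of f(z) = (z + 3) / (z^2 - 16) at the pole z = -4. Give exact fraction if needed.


Step 1: Q(z) = z^2 - 16 = (z + 4)(z - 4)
Step 2: Q'(z) = 2z
Step 3: Q'(-4) = -8, P(-4) = -1
Step 4: Res = P(-4)/Q'(-4) = -1/(-8) = 1/8

1/8


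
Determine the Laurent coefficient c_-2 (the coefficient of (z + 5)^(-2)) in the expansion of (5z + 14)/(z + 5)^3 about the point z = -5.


Step 1: Write the numerator in powers of (z + 5): 5z + 14 = 5(z + 5) + (5*(-5) + 14) = 5(z + 5) - 11
Step 2: Divide by (z + 5)^3: f(z) = -11(z + 5)^(-3) + 5(z + 5)^(-2)
Step 3: This finite sum is the Laurent series of f about z = -5.
Step 4: Coefficient of (z + 5)^(-2) = coefficient of (z + 5) in the re-centred numerator = 5

5


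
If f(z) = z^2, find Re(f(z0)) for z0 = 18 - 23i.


Step 1: z0 = 18 - 23i
Step 2: z0^2 = 18^2 - (-23)^2 - 828i
Step 3: real part = 324 - 529 = -205

-205


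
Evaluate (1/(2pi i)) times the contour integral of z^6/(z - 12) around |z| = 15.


Step 1: f(z) = z^6, a = 12 is inside |z| = 15
Step 2: By Cauchy integral formula: (1/(2pi*i)) * integral = f(a)
Step 3: f(12) = 12^6 = 2985984

2985984


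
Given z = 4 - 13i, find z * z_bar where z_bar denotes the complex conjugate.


Step 1: conj(z) = 4 + 13i
Step 2: z * conj(z) = 4^2 + (-13)^2
Step 3: = 16 + 169 = 185

185


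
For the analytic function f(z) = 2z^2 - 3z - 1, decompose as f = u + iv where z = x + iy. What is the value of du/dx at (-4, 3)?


Step 1: f(z) = 2(x+iy)^2 - 3(x+iy) - 1
Step 2: u = 2(x^2 - y^2) - 3x - 1
Step 3: u_x = 4x - 3
Step 4: At (-4, 3): u_x = -16 - 3 = -19

-19


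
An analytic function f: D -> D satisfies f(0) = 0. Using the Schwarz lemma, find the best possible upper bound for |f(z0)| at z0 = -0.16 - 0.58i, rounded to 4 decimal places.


Step 1: Schwarz lemma: if f: D -> D is analytic with f(0) = 0, then |f(z)| <= |z| for all z in D, and this is sharp (f(z) = z).
Step 2: |z0|^2 = (-0.16)^2 + (-0.58)^2 = 0.362
Step 3: |z0| = sqrt(0.362) = 0.601664
Step 4: Best bound = |z0| = 0.6017

0.6017


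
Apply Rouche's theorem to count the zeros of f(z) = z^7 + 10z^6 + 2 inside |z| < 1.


Step 1: On |z| = 1 the three terms have sizes |z^7| = 1^7 = 1, |10z^6| = 10*1^6 = 10, |2| = 2
Step 2: The dominant term is g(z) = 10z^6; let h(z) = z^7 + 2 so f = g + h
Step 3: On |z| = 1: |g| = 10 and |h| <= 1 + 2 = 3
Step 4: Since 10 > 3, |h| < |g| on |z| = 1, so by Rouche f has the same number of zeros as g inside |z| < 1
Step 5: g(z) = 10z^6 has 6 zeros (at the origin, multiplicity 6) inside |z| < 1. Answer = 6

6


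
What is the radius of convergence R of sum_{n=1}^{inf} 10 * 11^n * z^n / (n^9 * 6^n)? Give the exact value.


Step 1: General term a_n = 10 * 11^n / (n^9 * 6^n)
Step 2: By the root test, |a_n|^(1/n) = 10^(1/n) * 11 / (n^(9/n) * 6) -> 11/6 as n -> infinity (since 10^(1/n) -> 1 and n^(9/n) -> 1)
Step 3: R = 1/lim|a_n|^(1/n) = 6/11

6/11


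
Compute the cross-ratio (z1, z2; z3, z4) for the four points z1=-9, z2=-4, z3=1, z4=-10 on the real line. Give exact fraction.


Step 1: (z1-z3)(z2-z4) = (-10) * 6 = -60
Step 2: (z1-z4)(z2-z3) = 1 * (-5) = -5
Step 3: Cross-ratio = 60/5 = 12

12


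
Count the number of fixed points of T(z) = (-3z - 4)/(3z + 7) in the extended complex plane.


Step 1: Fixed points satisfy T(z) = z
Step 2: 3z^2 + 10z + 4 = 0
Step 3: Discriminant = 10^2 - 4*3*4 = 52
Step 4: Number of fixed points = 2

2


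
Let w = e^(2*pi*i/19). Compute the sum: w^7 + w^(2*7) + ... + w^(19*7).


Step 1: The sum sum_{j=1}^{n} w^(k*j) equals n if n | k, else 0.
Step 2: Here n = 19, k = 7
Step 3: Does n divide k? 19 | 7 -> False
Step 4: Sum = 0

0


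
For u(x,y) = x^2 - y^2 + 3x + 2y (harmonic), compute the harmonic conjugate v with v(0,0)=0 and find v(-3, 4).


Step 1: v_x = -u_y = 2y - 2
Step 2: v_y = u_x = 2x + 3
Step 3: v = 2xy - 2x + 3y + C
Step 4: v(0,0) = 0 => C = 0
Step 5: v(-3, 4) = -6

-6


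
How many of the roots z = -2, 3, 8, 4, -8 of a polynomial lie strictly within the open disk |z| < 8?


Step 1: Check each root:
  z = -2: |-2| = 2 < 8
  z = 3: |3| = 3 < 8
  z = 8: |8| = 8 >= 8
  z = 4: |4| = 4 < 8
  z = -8: |-8| = 8 >= 8
Step 2: Count = 3

3


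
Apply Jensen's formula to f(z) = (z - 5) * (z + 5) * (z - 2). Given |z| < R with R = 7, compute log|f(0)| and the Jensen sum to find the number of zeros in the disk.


Jensen's formula: (1/2pi)*integral log|f(Re^it)|dt = log|f(0)| + sum_{|a_k|<R} log(R/|a_k|)
Step 1: f(0) = (-5) * 5 * (-2) = 50
Step 2: log|f(0)| = log|5| + log|-5| + log|2| = 3.912
Step 3: Zeros inside |z| < 7: 5, -5, 2
Step 4: Jensen sum = log(7/5) + log(7/5) + log(7/2) = 1.9257
Step 5: n(R) = number of terms in the Jensen sum = count of zeros inside |z| < 7 = 3

3


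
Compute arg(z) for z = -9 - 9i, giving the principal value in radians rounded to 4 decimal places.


Step 1: z = -9 - 9i
Step 2: arg(z) = atan2(-9, -9)
Step 3: arg(z) = -2.3562

-2.3562


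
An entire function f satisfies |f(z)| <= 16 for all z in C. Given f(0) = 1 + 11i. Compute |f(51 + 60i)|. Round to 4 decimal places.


Step 1: By Liouville's theorem, a bounded entire function is constant.
Step 2: f(z) = f(0) = 1 + 11i for all z.
Step 3: |f(w)| = |1 + 11i| = sqrt(1 + 121)
Step 4: = 11.0454

11.0454


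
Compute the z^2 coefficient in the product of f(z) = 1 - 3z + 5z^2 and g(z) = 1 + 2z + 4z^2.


Step 1: z^2 term in f*g comes from: (1)*(4z^2) + (-3z)*(2z) + (5z^2)*(1)
Step 2: = 4 - 6 + 5
Step 3: = 3

3


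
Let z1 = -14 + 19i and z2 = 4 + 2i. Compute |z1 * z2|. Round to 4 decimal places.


Step 1: |z1| = sqrt((-14)^2 + 19^2) = sqrt(557)
Step 2: |z2| = sqrt(4^2 + 2^2) = sqrt(20)
Step 3: |z1*z2| = |z1|*|z2| = sqrt(557) * sqrt(20) = sqrt(557 * 20) = sqrt(11140)
Step 4: = 105.5462

105.5462


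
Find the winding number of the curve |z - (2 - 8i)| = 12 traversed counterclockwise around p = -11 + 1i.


Step 1: Center c = (2, -8), radius = 12
Step 2: |p - c|^2 = (-13)^2 + 9^2 = 250
Step 3: r^2 = 144
Step 4: |p-c| > r so winding number = 0

0


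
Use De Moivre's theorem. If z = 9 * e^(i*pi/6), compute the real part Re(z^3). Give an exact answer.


Step 1: By De Moivre's theorem, z^3 = 9^3 * e^(i*3*pi/6) = 729 * (cos(pi/2) + i*sin(pi/2))
Step 2: |z|^3 = 9^3 = 729
Step 3: The angle pi/2 already lies in [0, 2*pi)
Step 4: cos(pi/2) = 0
Step 5: Re(z^3) = 729 * 0 = 0

0


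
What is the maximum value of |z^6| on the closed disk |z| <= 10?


Step 1: On |z| = 10, |f(z)| = |z|^6 = 10^6
Step 2: By maximum modulus principle, maximum is on boundary.
Step 3: Maximum = 1000000 = 1000000

1000000


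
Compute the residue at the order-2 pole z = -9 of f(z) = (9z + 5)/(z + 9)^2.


Step 1: Pole of order 2 at z = -9
Step 2: Res = lim d/dz [(z + 9)^2 * f(z)] as z -> -9
Step 3: (z + 9)^2 * f(z) = 9z + 5
Step 4: d/dz[9z + 5] = 9

9


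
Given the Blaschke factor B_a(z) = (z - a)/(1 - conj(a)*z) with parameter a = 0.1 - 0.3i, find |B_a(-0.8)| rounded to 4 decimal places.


Step 1: Numerator z0 - a = -0.8 - (0.1 - 0.3i) = -0.9 + 0.3i
Step 2: Denominator 1 - conj(a)*z0 = 1 - (0.1 + 0.3i)*(-0.8) = 1.08 + 0.24i
Step 3: |z0 - a|^2 = (-0.9)^2 + 0.3^2 = 0.9; |1 - conj(a)*z0|^2 = 1.08^2 + 0.24^2 = 1.224
Step 4: |B_a(-0.8)| = sqrt(0.9 / 1.224) = sqrt(0.735294)
Step 5: = 0.8575

0.8575


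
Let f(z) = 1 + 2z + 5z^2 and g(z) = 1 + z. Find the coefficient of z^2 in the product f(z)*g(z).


Step 1: z^2 term in f*g comes from: (1)*(0) + (2z)*(z) + (5z^2)*(1)
Step 2: = 0 + 2 + 5
Step 3: = 7

7


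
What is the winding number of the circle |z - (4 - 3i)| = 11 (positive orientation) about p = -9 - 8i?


Step 1: Center c = (4, -3), radius = 11
Step 2: |p - c|^2 = (-13)^2 + (-5)^2 = 194
Step 3: r^2 = 121
Step 4: |p-c| > r so winding number = 0

0


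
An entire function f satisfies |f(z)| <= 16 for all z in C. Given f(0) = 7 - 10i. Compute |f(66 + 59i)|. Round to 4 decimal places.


Step 1: By Liouville's theorem, a bounded entire function is constant.
Step 2: f(z) = f(0) = 7 - 10i for all z.
Step 3: |f(w)| = |7 - 10i| = sqrt(49 + 100)
Step 4: = 12.2066

12.2066


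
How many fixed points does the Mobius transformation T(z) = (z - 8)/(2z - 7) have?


Step 1: Fixed points satisfy T(z) = z
Step 2: 2z^2 - 8z + 8 = 0
Step 3: Discriminant = (-8)^2 - 4*2*8 = 0
Step 4: Number of fixed points = 1

1


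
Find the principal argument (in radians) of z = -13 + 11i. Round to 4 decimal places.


Step 1: z = -13 + 11i
Step 2: arg(z) = atan2(11, -13)
Step 3: arg(z) = 2.4393

2.4393


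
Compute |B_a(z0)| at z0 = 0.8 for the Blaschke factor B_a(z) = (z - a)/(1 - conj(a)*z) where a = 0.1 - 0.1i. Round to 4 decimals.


Step 1: Numerator z0 - a = 0.8 - (0.1 - 0.1i) = 0.7 + 0.1i
Step 2: Denominator 1 - conj(a)*z0 = 1 - (0.1 + 0.1i)*0.8 = 0.92 - 0.08i
Step 3: |z0 - a|^2 = 0.7^2 + 0.1^2 = 0.5; |1 - conj(a)*z0|^2 = 0.92^2 + (-0.08)^2 = 0.8528
Step 4: |B_a(0.8)| = sqrt(0.5 / 0.8528) = sqrt(0.586304)
Step 5: = 0.7657

0.7657


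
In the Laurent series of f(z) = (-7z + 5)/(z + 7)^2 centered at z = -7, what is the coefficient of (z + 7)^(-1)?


Step 1: Write the numerator in powers of (z + 7): -7z + 5 = -7(z + 7) + (-7*(-7) + 5) = -7(z + 7) + 54
Step 2: Divide by (z + 7)^2: f(z) = 54(z + 7)^(-2) - 7(z + 7)^(-1)
Step 3: This finite sum is the Laurent series of f about z = -7.
Step 4: Coefficient of (z + 7)^(-1) = coefficient of (z + 7) in the re-centred numerator = -7

-7


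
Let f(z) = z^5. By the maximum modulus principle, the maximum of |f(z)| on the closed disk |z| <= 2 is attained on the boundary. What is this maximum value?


Step 1: On |z| = 2, |f(z)| = |z|^5 = 2^5
Step 2: By maximum modulus principle, maximum is on boundary.
Step 3: Maximum = 32 = 32

32


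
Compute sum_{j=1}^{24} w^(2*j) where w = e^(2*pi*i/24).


Step 1: The sum sum_{j=1}^{n} w^(k*j) equals n if n | k, else 0.
Step 2: Here n = 24, k = 2
Step 3: Does n divide k? 24 | 2 -> False
Step 4: Sum = 0

0


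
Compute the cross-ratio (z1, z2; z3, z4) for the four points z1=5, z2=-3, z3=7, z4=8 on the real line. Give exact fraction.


Step 1: (z1-z3)(z2-z4) = (-2) * (-11) = 22
Step 2: (z1-z4)(z2-z3) = (-3) * (-10) = 30
Step 3: Cross-ratio = 22/30 = 11/15

11/15


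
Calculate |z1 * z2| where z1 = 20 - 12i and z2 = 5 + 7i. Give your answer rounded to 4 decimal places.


Step 1: |z1| = sqrt(20^2 + (-12)^2) = sqrt(544)
Step 2: |z2| = sqrt(5^2 + 7^2) = sqrt(74)
Step 3: |z1*z2| = |z1|*|z2| = sqrt(544) * sqrt(74) = sqrt(544 * 74) = sqrt(40256)
Step 4: = 200.639

200.639


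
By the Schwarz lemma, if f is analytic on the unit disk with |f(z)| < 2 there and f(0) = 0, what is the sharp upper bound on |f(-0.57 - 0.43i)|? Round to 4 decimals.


Step 1: g = f/2 maps D -> D with g(0) = 0, so by the Schwarz lemma |g(z)| <= |z|, i.e. |f(z)| <= 2|z|; this is sharp (f(z) = 2z).
Step 2: |z0|^2 = (-0.57)^2 + (-0.43)^2 = 0.5098
Step 3: |z0| = sqrt(0.5098) = 0.714003
Step 4: Best bound = 2 * |z0| = 2 * 0.714003 = 1.428

1.428


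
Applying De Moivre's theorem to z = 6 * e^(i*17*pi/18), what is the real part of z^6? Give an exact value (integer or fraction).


Step 1: By De Moivre's theorem, z^6 = 6^6 * e^(i*6*17*pi/18) = 46656 * (cos(17*pi/3) + i*sin(17*pi/3))
Step 2: |z|^6 = 6^6 = 46656
Step 3: Reduce the angle mod 2*pi: 17*pi/3 - 4*pi = 5*pi/3
Step 4: cos(5*pi/3) = 1/2
Step 5: Re(z^6) = 46656 * 1/2 = 23328

23328


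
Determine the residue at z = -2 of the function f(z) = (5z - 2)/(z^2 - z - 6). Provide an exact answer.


Step 1: Q(z) = z^2 - z - 6 = (z + 2)(z - 3)
Step 2: Q'(z) = 2z - 1
Step 3: Q'(-2) = -5, P(-2) = -12
Step 4: Res = P(-2)/Q'(-2) = -12/(-5) = 12/5

12/5


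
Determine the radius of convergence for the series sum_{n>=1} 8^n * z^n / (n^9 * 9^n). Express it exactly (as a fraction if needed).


Step 1: General term a_n = 8^n / (n^9 * 9^n)
Step 2: By the root test, |a_n|^(1/n) = 8 / (n^(9/n) * 9) -> 8/9 as n -> infinity (since n^(9/n) -> 1)
Step 3: R = 1/lim|a_n|^(1/n) = 9/8

9/8


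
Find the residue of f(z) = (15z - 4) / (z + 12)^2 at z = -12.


Step 1: Pole of order 2 at z = -12
Step 2: Res = lim d/dz [(z + 12)^2 * f(z)] as z -> -12
Step 3: (z + 12)^2 * f(z) = 15z - 4
Step 4: d/dz[15z - 4] = 15

15


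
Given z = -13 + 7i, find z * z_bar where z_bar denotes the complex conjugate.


Step 1: conj(z) = -13 - 7i
Step 2: z * conj(z) = (-13)^2 + 7^2
Step 3: = 169 + 49 = 218

218


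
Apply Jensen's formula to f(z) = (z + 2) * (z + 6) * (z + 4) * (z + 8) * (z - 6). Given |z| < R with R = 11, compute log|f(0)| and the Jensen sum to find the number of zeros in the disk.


Jensen's formula: (1/2pi)*integral log|f(Re^it)|dt = log|f(0)| + sum_{|a_k|<R} log(R/|a_k|)
Step 1: f(0) = 2 * 6 * 4 * 8 * (-6) = -2304
Step 2: log|f(0)| = log|-2| + log|-6| + log|-4| + log|-8| + log|6| = 7.7424
Step 3: Zeros inside |z| < 11: -2, -6, -4, -8, 6
Step 4: Jensen sum = log(11/2) + log(11/6) + log(11/4) + log(11/8) + log(11/6) = 4.2471
Step 5: n(R) = number of terms in the Jensen sum = count of zeros inside |z| < 11 = 5

5


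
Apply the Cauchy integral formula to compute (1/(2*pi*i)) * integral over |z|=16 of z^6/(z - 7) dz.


Step 1: f(z) = z^6, a = 7 is inside |z| = 16
Step 2: By Cauchy integral formula: (1/(2pi*i)) * integral = f(a)
Step 3: f(7) = 7^6 = 117649

117649


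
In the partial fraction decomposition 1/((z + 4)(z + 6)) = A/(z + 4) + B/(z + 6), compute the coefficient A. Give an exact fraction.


Step 1: Multiply both sides by (z + 4) and set z = -4
Step 2: A = 1 / (-4 + 6)
Step 3: A = 1 / 2
Step 4: A = 1/2

1/2


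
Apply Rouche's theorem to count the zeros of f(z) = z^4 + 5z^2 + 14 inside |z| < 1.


Step 1: On |z| = 1 the three terms have sizes |z^4| = 1^4 = 1, |5z^2| = 5*1^2 = 5, |14| = 14
Step 2: The dominant term is g(z) = 14; let h(z) = z^4 + 5z^2 so f = g + h
Step 3: On |z| = 1: |g| = 14 and |h| <= 1 + 5 = 6
Step 4: Since 14 > 6, |h| < |g| on |z| = 1, so by Rouche f has the same number of zeros as g inside |z| < 1
Step 5: g(z) = 14 is a nonzero constant with no zeros inside |z| < 1. Answer = 0

0


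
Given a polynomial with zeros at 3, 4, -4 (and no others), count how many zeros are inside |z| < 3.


Step 1: Check each root:
  z = 3: |3| = 3 >= 3
  z = 4: |4| = 4 >= 3
  z = -4: |-4| = 4 >= 3
Step 2: Count = 0

0


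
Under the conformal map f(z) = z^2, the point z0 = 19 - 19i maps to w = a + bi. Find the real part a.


Step 1: z0 = 19 - 19i
Step 2: z0^2 = 19^2 - (-19)^2 - 722i
Step 3: real part = 361 - 361 = 0

0


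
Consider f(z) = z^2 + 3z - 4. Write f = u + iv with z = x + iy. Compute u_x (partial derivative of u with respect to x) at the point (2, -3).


Step 1: f(z) = (x+iy)^2 + 3(x+iy) - 4
Step 2: u = (x^2 - y^2) + 3x - 4
Step 3: u_x = 2x + 3
Step 4: At (2, -3): u_x = 4 + 3 = 7

7


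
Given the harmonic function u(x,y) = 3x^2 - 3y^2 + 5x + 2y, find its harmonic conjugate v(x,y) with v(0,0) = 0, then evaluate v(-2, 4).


Step 1: v_x = -u_y = 6y - 2
Step 2: v_y = u_x = 6x + 5
Step 3: v = 6xy - 2x + 5y + C
Step 4: v(0,0) = 0 => C = 0
Step 5: v(-2, 4) = -24

-24


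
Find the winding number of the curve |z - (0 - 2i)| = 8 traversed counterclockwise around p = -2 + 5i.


Step 1: Center c = (0, -2), radius = 8
Step 2: |p - c|^2 = (-2)^2 + 7^2 = 53
Step 3: r^2 = 64
Step 4: |p-c| < r so winding number = 1

1


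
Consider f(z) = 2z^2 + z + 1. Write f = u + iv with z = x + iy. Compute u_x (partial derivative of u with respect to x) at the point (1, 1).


Step 1: f(z) = 2(x+iy)^2 + (x+iy) + 1
Step 2: u = 2(x^2 - y^2) + x + 1
Step 3: u_x = 4x + 1
Step 4: At (1, 1): u_x = 4 + 1 = 5

5


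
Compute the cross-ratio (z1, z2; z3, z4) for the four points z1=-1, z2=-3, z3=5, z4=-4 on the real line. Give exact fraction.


Step 1: (z1-z3)(z2-z4) = (-6) * 1 = -6
Step 2: (z1-z4)(z2-z3) = 3 * (-8) = -24
Step 3: Cross-ratio = 6/24 = 1/4

1/4


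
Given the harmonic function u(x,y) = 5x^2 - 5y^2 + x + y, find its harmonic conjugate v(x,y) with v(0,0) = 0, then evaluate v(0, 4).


Step 1: v_x = -u_y = 10y - 1
Step 2: v_y = u_x = 10x + 1
Step 3: v = 10xy - x + y + C
Step 4: v(0,0) = 0 => C = 0
Step 5: v(0, 4) = 4

4


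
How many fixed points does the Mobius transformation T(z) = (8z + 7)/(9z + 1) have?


Step 1: Fixed points satisfy T(z) = z
Step 2: 9z^2 - 7z - 7 = 0
Step 3: Discriminant = (-7)^2 - 4*9*(-7) = 301
Step 4: Number of fixed points = 2

2


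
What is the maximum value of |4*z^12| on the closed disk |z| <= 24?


Step 1: On |z| = 24, |f(z)| = 4 * |z|^12 = 4 * 24^12
Step 2: By maximum modulus principle, maximum is on boundary.
Step 3: Maximum = 4 * 36520347436056576 = 146081389744226304

146081389744226304


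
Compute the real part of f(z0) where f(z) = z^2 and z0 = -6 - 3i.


Step 1: z0 = -6 - 3i
Step 2: z0^2 = (-6)^2 - (-3)^2 + 36i
Step 3: real part = 36 - 9 = 27

27


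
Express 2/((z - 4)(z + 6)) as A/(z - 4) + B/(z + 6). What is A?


Step 1: Multiply both sides by (z - 4) and set z = 4
Step 2: A = 2 / (4 + 6)
Step 3: A = 2 / 10
Step 4: A = 1/5

1/5


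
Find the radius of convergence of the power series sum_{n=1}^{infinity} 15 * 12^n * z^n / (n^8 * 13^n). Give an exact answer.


Step 1: General term a_n = 15 * 12^n / (n^8 * 13^n)
Step 2: By the root test, |a_n|^(1/n) = 15^(1/n) * 12 / (n^(8/n) * 13) -> 12/13 as n -> infinity (since 15^(1/n) -> 1 and n^(8/n) -> 1)
Step 3: R = 1/lim|a_n|^(1/n) = 13/12

13/12


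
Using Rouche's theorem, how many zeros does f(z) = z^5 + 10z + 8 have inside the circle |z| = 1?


Step 1: On |z| = 1 the three terms have sizes |z^5| = 1^5 = 1, |10z| = 10*1 = 10, |8| = 8
Step 2: The dominant term is g(z) = 10z; let h(z) = z^5 + 8 so f = g + h
Step 3: On |z| = 1: |g| = 10 and |h| <= 1 + 8 = 9
Step 4: Since 10 > 9, |h| < |g| on |z| = 1, so by Rouche f has the same number of zeros as g inside |z| < 1
Step 5: g(z) = 10z has 1 zero (at the origin, multiplicity 1) inside |z| < 1. Answer = 1

1


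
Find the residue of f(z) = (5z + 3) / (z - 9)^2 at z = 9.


Step 1: Pole of order 2 at z = 9
Step 2: Res = lim d/dz [(z - 9)^2 * f(z)] as z -> 9
Step 3: (z - 9)^2 * f(z) = 5z + 3
Step 4: d/dz[5z + 3] = 5

5


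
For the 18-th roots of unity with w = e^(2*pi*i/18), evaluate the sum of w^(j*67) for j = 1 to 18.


Step 1: The sum sum_{j=1}^{n} w^(k*j) equals n if n | k, else 0.
Step 2: Here n = 18, k = 67
Step 3: Does n divide k? 18 | 67 -> False
Step 4: Sum = 0

0


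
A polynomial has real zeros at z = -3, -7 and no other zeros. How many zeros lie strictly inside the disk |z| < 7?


Step 1: Check each root:
  z = -3: |-3| = 3 < 7
  z = -7: |-7| = 7 >= 7
Step 2: Count = 1

1


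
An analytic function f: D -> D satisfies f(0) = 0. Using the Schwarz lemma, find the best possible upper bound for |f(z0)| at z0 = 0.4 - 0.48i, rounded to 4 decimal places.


Step 1: Schwarz lemma: if f: D -> D is analytic with f(0) = 0, then |f(z)| <= |z| for all z in D, and this is sharp (f(z) = z).
Step 2: |z0|^2 = 0.4^2 + (-0.48)^2 = 0.3904
Step 3: |z0| = sqrt(0.3904) = 0.62482
Step 4: Best bound = |z0| = 0.6248

0.6248


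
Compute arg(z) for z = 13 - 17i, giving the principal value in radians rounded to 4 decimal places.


Step 1: z = 13 - 17i
Step 2: arg(z) = atan2(-17, 13)
Step 3: arg(z) = -0.9179

-0.9179


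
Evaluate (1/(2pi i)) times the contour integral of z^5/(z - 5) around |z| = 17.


Step 1: f(z) = z^5, a = 5 is inside |z| = 17
Step 2: By Cauchy integral formula: (1/(2pi*i)) * integral = f(a)
Step 3: f(5) = 5^5 = 3125

3125


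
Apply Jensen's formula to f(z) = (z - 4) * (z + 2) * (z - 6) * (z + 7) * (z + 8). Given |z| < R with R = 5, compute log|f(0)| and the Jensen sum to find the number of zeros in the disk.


Jensen's formula: (1/2pi)*integral log|f(Re^it)|dt = log|f(0)| + sum_{|a_k|<R} log(R/|a_k|)
Step 1: f(0) = (-4) * 2 * (-6) * 7 * 8 = 2688
Step 2: log|f(0)| = log|4| + log|-2| + log|6| + log|-7| + log|-8| = 7.8966
Step 3: Zeros inside |z| < 5: 4, -2
Step 4: Jensen sum = log(5/4) + log(5/2) = 1.1394
Step 5: n(R) = number of terms in the Jensen sum = count of zeros inside |z| < 5 = 2

2


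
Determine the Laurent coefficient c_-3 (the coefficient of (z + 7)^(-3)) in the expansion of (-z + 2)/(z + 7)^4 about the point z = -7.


Step 1: Write the numerator in powers of (z + 7): -z + 2 = -(z + 7) + (-1*(-7) + 2) = -(z + 7) + 9
Step 2: Divide by (z + 7)^4: f(z) = 9(z + 7)^(-4) - (z + 7)^(-3)
Step 3: This finite sum is the Laurent series of f about z = -7.
Step 4: Coefficient of (z + 7)^(-3) = coefficient of (z + 7) in the re-centred numerator = -1

-1


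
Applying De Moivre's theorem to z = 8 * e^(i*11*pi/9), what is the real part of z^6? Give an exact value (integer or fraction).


Step 1: By De Moivre's theorem, z^6 = 8^6 * e^(i*6*11*pi/9) = 262144 * (cos(22*pi/3) + i*sin(22*pi/3))
Step 2: |z|^6 = 8^6 = 262144
Step 3: Reduce the angle mod 2*pi: 22*pi/3 - 6*pi = 4*pi/3
Step 4: cos(4*pi/3) = -1/2
Step 5: Re(z^6) = 262144 * (-1/2) = -131072

-131072


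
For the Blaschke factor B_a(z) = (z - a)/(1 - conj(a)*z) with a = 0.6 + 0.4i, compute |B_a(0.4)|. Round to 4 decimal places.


Step 1: Numerator z0 - a = 0.4 - (0.6 + 0.4i) = -0.2 - 0.4i
Step 2: Denominator 1 - conj(a)*z0 = 1 - (0.6 - 0.4i)*0.4 = 0.76 + 0.16i
Step 3: |z0 - a|^2 = (-0.2)^2 + (-0.4)^2 = 0.2; |1 - conj(a)*z0|^2 = 0.76^2 + 0.16^2 = 0.6032
Step 4: |B_a(0.4)| = sqrt(0.2 / 0.6032) = sqrt(0.331565)
Step 5: = 0.5758

0.5758


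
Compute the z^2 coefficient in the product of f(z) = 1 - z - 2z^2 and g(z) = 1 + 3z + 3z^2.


Step 1: z^2 term in f*g comes from: (1)*(3z^2) + (-z)*(3z) + (-2z^2)*(1)
Step 2: = 3 - 3 - 2
Step 3: = -2

-2


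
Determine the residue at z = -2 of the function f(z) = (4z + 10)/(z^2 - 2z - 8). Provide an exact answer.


Step 1: Q(z) = z^2 - 2z - 8 = (z + 2)(z - 4)
Step 2: Q'(z) = 2z - 2
Step 3: Q'(-2) = -6, P(-2) = 2
Step 4: Res = P(-2)/Q'(-2) = 2/(-6) = -1/3

-1/3


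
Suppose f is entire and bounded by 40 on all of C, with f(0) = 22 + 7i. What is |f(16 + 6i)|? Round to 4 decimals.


Step 1: By Liouville's theorem, a bounded entire function is constant.
Step 2: f(z) = f(0) = 22 + 7i for all z.
Step 3: |f(w)| = |22 + 7i| = sqrt(484 + 49)
Step 4: = 23.0868

23.0868


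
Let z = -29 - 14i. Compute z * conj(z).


Step 1: conj(z) = -29 + 14i
Step 2: z * conj(z) = (-29)^2 + (-14)^2
Step 3: = 841 + 196 = 1037

1037


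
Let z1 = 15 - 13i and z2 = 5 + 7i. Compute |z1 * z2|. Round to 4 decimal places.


Step 1: |z1| = sqrt(15^2 + (-13)^2) = sqrt(394)
Step 2: |z2| = sqrt(5^2 + 7^2) = sqrt(74)
Step 3: |z1*z2| = |z1|*|z2| = sqrt(394) * sqrt(74) = sqrt(394 * 74) = sqrt(29156)
Step 4: = 170.7513

170.7513


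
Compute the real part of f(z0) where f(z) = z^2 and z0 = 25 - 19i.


Step 1: z0 = 25 - 19i
Step 2: z0^2 = 25^2 - (-19)^2 - 950i
Step 3: real part = 625 - 361 = 264

264


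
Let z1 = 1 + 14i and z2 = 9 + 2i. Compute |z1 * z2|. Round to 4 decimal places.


Step 1: |z1| = sqrt(1^2 + 14^2) = sqrt(197)
Step 2: |z2| = sqrt(9^2 + 2^2) = sqrt(85)
Step 3: |z1*z2| = |z1|*|z2| = sqrt(197) * sqrt(85) = sqrt(197 * 85) = sqrt(16745)
Step 4: = 129.4025

129.4025


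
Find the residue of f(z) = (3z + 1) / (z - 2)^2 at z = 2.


Step 1: Pole of order 2 at z = 2
Step 2: Res = lim d/dz [(z - 2)^2 * f(z)] as z -> 2
Step 3: (z - 2)^2 * f(z) = 3z + 1
Step 4: d/dz[3z + 1] = 3

3


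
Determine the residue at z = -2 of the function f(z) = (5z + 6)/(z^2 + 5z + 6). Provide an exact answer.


Step 1: Q(z) = z^2 + 5z + 6 = (z + 2)(z + 3)
Step 2: Q'(z) = 2z + 5
Step 3: Q'(-2) = 1, P(-2) = -4
Step 4: Res = P(-2)/Q'(-2) = -4/1 = -4

-4


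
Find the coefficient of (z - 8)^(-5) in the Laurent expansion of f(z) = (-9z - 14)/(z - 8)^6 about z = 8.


Step 1: Write the numerator in powers of (z - 8): -9z - 14 = -9(z - 8) + (-9*8 - 14) = -9(z - 8) - 86
Step 2: Divide by (z - 8)^6: f(z) = -86(z - 8)^(-6) - 9(z - 8)^(-5)
Step 3: This finite sum is the Laurent series of f about z = 8.
Step 4: Coefficient of (z - 8)^(-5) = coefficient of (z - 8) in the re-centred numerator = -9

-9


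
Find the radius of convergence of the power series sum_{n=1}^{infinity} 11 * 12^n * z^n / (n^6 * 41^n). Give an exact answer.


Step 1: General term a_n = 11 * 12^n / (n^6 * 41^n)
Step 2: By the root test, |a_n|^(1/n) = 11^(1/n) * 12 / (n^(6/n) * 41) -> 12/41 as n -> infinity (since 11^(1/n) -> 1 and n^(6/n) -> 1)
Step 3: R = 1/lim|a_n|^(1/n) = 41/12

41/12


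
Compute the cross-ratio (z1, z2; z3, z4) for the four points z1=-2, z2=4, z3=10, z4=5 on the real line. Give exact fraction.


Step 1: (z1-z3)(z2-z4) = (-12) * (-1) = 12
Step 2: (z1-z4)(z2-z3) = (-7) * (-6) = 42
Step 3: Cross-ratio = 12/42 = 2/7

2/7


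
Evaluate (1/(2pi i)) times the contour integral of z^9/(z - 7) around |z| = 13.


Step 1: f(z) = z^9, a = 7 is inside |z| = 13
Step 2: By Cauchy integral formula: (1/(2pi*i)) * integral = f(a)
Step 3: f(7) = 7^9 = 40353607

40353607


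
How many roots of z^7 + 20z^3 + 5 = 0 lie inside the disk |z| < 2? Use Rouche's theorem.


Step 1: On |z| = 2 the three terms have sizes |z^7| = 2^7 = 128, |20z^3| = 20*2^3 = 160, |5| = 5
Step 2: The dominant term is g(z) = 20z^3; let h(z) = z^7 + 5 so f = g + h
Step 3: On |z| = 2: |g| = 160 and |h| <= 128 + 5 = 133
Step 4: Since 160 > 133, |h| < |g| on |z| = 2, so by Rouche f has the same number of zeros as g inside |z| < 2
Step 5: g(z) = 20z^3 has 3 zeros (at the origin, multiplicity 3) inside |z| < 2. Answer = 3

3


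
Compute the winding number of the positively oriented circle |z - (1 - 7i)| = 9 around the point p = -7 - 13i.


Step 1: Center c = (1, -7), radius = 9
Step 2: |p - c|^2 = (-8)^2 + (-6)^2 = 100
Step 3: r^2 = 81
Step 4: |p-c| > r so winding number = 0

0


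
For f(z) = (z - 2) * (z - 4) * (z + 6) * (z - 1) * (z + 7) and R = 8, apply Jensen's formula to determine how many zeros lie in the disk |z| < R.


Jensen's formula: (1/2pi)*integral log|f(Re^it)|dt = log|f(0)| + sum_{|a_k|<R} log(R/|a_k|)
Step 1: f(0) = (-2) * (-4) * 6 * (-1) * 7 = -336
Step 2: log|f(0)| = log|2| + log|4| + log|-6| + log|1| + log|-7| = 5.8171
Step 3: Zeros inside |z| < 8: 2, 4, -6, 1, -7
Step 4: Jensen sum = log(8/2) + log(8/4) + log(8/6) + log(8/1) + log(8/7) = 4.5801
Step 5: n(R) = number of terms in the Jensen sum = count of zeros inside |z| < 8 = 5

5


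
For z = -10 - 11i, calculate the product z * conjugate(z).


Step 1: conj(z) = -10 + 11i
Step 2: z * conj(z) = (-10)^2 + (-11)^2
Step 3: = 100 + 121 = 221

221


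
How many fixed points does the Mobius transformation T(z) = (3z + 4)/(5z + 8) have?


Step 1: Fixed points satisfy T(z) = z
Step 2: 5z^2 + 5z - 4 = 0
Step 3: Discriminant = 5^2 - 4*5*(-4) = 105
Step 4: Number of fixed points = 2

2


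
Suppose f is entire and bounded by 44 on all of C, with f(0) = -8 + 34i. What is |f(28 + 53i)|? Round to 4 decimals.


Step 1: By Liouville's theorem, a bounded entire function is constant.
Step 2: f(z) = f(0) = -8 + 34i for all z.
Step 3: |f(w)| = |-8 + 34i| = sqrt(64 + 1156)
Step 4: = 34.9285

34.9285
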